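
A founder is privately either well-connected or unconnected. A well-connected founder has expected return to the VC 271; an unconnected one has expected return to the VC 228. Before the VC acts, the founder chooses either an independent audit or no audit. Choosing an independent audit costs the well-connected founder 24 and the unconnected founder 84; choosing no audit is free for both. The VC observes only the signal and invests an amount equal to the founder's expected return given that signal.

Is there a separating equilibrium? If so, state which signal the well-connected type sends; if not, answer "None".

Try well-connected → audit, unconnected → no audit:
  Under separation the VC infers type exactly: audit → well-connected (pays 271), no audit → unconnected (pays 228).
  Well-connected: audit gives 271 − 24 = 247; no audit gives 228 − 0 = 228. No deviation. ✓
  Unconnected: no audit gives 228 − 0 = 228; audit gives 271 − 84 = 187. No deviation. ✓
Both hold — the well-connected type sends audit.

audit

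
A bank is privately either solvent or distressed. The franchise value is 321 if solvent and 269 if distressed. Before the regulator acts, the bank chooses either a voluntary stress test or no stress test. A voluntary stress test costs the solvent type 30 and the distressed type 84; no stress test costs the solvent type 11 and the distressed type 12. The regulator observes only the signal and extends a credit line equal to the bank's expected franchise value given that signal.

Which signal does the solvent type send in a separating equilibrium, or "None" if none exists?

stress test

Try solvent → stress test, distressed → no stress test:
  If types separate, stress test earns payment 321 and no stress test earns 269.
  Solvent: stress test gives 321 − 30 = 291; no stress test gives 269 − 11 = 258. No deviation. ✓
  Distressed: no stress test gives 269 − 12 = 257; stress test gives 321 − 84 = 237. No deviation. ✓
Both hold — the solvent type sends stress test.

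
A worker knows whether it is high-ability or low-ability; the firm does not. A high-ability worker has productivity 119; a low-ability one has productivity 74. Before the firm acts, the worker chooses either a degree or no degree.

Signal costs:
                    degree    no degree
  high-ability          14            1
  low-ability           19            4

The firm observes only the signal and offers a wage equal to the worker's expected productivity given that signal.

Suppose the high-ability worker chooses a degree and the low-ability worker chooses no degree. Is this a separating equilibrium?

If types separate, degree earns payment 119 and no degree earns 74.
High-ability: degree gives 119 − 14 = 105; no degree gives 74 − 1 = 73. No deviation. ✓
Low-ability: no degree gives 74 − 4 = 70; degree gives 119 − 19 = 100. Would deviate. ✗

No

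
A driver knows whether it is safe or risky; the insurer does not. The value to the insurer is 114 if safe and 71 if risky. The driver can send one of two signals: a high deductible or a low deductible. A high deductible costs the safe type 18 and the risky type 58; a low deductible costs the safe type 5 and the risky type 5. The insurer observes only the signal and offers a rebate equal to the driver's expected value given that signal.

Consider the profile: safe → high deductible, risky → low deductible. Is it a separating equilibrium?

Yes

If types separate, high deductible earns payment 114 and low deductible earns 71.
Safe: high deductible gives 114 − 18 = 96; low deductible gives 71 − 5 = 66. No deviation. ✓
Risky: low deductible gives 71 − 5 = 66; high deductible gives 114 − 58 = 56. No deviation. ✓
Both incentive constraints hold.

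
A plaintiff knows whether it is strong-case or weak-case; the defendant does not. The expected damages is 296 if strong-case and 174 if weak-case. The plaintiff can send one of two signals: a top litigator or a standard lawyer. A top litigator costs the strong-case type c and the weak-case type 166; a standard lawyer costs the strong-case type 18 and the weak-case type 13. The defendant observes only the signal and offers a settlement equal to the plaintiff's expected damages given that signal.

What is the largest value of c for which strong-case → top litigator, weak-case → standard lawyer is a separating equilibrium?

140

Under separation: top litigator → strong-case (pays 296); standard lawyer → weak-case (pays 174).
Weak-case: 174 − 13 = 161 ≥ 296 − 166 = 130. Holds regardless of c. ✓
Strong-case: 296 − c ≥ 174 − 18, so c ≤ 296 − 156 = 140.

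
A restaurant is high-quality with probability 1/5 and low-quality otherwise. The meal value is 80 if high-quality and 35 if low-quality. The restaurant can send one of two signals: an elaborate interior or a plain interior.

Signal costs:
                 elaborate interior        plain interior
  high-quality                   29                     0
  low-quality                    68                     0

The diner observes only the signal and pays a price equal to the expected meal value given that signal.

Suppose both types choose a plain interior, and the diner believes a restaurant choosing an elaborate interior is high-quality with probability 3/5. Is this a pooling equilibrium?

Yes

On the equilibrium path (plain interior) the diner holds the prior 1/5 and pays 1/5·80 + 4/5·35 = 44. Off-path (elaborate interior) belief 3/5 gives 3/5·80 + 2/5·35 = 62.
High-quality: plain interior gives 44 − 0 = 44; elaborate interior gives 62 − 29 = 33. Stays. ✓
Low-quality: plain interior gives 44 − 0 = 44; elaborate interior gives 62 − 68 = -6. Stays. ✓
Beliefs are Bayes-consistent on-path and both types best-respond.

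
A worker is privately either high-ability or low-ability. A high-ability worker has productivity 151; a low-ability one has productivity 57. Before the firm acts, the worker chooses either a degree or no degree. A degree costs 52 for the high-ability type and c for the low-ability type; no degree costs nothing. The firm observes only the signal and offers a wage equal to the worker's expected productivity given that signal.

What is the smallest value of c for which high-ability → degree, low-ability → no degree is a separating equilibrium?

94

Under separation: degree → high-ability (pays 151); no degree → low-ability (pays 57).
High-ability: 151 − 52 = 99 ≥ 57 − 0 = 57. Holds regardless of c. ✓
Low-ability: 57 − 0 ≥ 151 − c, so c ≥ 151 − 57 = 94.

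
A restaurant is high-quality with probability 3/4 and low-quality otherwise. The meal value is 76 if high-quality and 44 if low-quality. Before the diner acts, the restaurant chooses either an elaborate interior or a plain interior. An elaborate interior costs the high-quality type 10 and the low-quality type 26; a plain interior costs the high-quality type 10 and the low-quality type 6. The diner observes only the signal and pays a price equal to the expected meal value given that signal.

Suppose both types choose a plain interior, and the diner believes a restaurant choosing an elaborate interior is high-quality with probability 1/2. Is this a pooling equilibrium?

At the pooled signal (plain interior) the diner holds the prior 3/4 and pays 3/4·76 + 1/4·44 = 68. Off-path (elaborate interior) belief 1/2 gives 1/2·76 + 1/2·44 = 60.
High-quality: plain interior gives 68 − 10 = 58; elaborate interior gives 60 − 10 = 50. Stays. ✓
Low-quality: plain interior gives 68 − 6 = 62; elaborate interior gives 60 − 26 = 34. Stays. ✓

Yes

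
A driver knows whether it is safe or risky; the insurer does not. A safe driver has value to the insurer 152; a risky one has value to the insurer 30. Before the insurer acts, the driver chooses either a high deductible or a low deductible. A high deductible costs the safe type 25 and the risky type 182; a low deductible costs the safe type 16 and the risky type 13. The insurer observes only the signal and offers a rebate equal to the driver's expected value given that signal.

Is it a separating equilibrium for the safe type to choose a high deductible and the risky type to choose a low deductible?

Yes

If types separate, high deductible earns payment 152 and low deductible earns 30.
Safe: high deductible gives 152 − 25 = 127; low deductible gives 30 − 16 = 14. No deviation. ✓
Risky: low deductible gives 30 − 13 = 17; high deductible gives 152 − 182 = -30. No deviation. ✓
Both incentive constraints hold.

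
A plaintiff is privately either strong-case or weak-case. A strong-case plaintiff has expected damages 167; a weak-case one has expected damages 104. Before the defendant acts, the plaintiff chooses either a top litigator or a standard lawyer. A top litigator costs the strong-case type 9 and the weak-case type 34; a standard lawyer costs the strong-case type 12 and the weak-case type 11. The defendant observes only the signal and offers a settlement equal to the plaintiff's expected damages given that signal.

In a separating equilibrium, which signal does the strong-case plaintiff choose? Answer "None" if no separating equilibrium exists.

None

Try strong-case → top litigator, weak-case → standard lawyer:
  If types separate, top litigator earns payment 167 and standard lawyer earns 104.
  Strong-case: top litigator gives 167 − 9 = 158; standard lawyer gives 104 − 12 = 92. No deviation. ✓
  Weak-case: standard lawyer gives 104 − 11 = 93; top litigator gives 167 − 34 = 133. Would deviate. ✗
Try strong-case → standard lawyer, weak-case → top litigator:
  If types separate, standard lawyer earns payment 167 and top litigator earns 104.
  Strong-case: standard lawyer gives 167 − 12 = 155; top litigator gives 104 − 9 = 95. No deviation. ✓
  Weak-case: top litigator gives 104 − 34 = 70; standard lawyer gives 167 − 11 = 156. Would deviate. ✗
Neither assignment is incentive-compatible.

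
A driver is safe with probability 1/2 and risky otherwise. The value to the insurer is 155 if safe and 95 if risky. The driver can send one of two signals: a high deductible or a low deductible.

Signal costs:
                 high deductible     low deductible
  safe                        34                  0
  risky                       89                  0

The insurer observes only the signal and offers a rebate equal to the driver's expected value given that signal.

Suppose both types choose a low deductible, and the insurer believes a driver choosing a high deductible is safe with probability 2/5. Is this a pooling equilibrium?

Yes

At the pooled signal (low deductible) the insurer holds the prior 1/2 and pays 1/2·155 + 1/2·95 = 125. Off-path (high deductible) belief 2/5 gives 2/5·155 + 3/5·95 = 119.
Safe: low deductible gives 125 − 0 = 125; high deductible gives 119 − 34 = 85. Stays. ✓
Risky: low deductible gives 125 − 0 = 125; high deductible gives 119 − 89 = 30. Stays. ✓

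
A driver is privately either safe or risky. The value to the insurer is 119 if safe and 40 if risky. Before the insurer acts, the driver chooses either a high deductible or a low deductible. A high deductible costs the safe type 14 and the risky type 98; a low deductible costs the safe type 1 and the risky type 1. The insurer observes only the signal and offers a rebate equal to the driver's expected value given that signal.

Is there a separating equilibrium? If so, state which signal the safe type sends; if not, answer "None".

high deductible

Try safe → high deductible, risky → low deductible:
  If types separate, high deductible earns payment 119 and low deductible earns 40.
  Safe: high deductible gives 119 − 14 = 105; low deductible gives 40 − 1 = 39. No deviation. ✓
  Risky: low deductible gives 40 − 1 = 39; high deductible gives 119 − 98 = 21. No deviation. ✓
Both hold — the safe type sends high deductible.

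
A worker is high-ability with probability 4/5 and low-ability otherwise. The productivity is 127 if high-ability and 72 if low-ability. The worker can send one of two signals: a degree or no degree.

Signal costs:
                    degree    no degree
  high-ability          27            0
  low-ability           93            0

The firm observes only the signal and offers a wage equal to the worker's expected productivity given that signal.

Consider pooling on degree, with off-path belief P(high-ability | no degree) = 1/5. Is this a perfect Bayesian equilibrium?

No

On the equilibrium path (degree) the firm holds the prior 4/5 and pays 4/5·127 + 1/5·72 = 116. Off-path (no degree) belief 1/5 gives 1/5·127 + 4/5·72 = 83.
High-ability: degree gives 116 − 27 = 89; no degree gives 83 − 0 = 83. Stays. ✓
Low-ability: degree gives 116 − 93 = 23; no degree gives 83 − 0 = 83. Deviates. ✗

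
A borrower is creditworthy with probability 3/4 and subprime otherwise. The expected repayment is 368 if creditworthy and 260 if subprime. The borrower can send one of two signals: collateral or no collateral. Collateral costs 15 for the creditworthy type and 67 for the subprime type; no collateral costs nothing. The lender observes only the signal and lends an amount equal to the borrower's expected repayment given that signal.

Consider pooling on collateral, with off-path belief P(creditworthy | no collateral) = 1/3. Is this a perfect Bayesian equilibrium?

No

On the equilibrium path (collateral) the lender holds the prior 3/4 and pays 3/4·368 + 1/4·260 = 341. Off-path (no collateral) belief 1/3 gives 1/3·368 + 2/3·260 = 296.
Creditworthy: collateral gives 341 − 15 = 326; no collateral gives 296 − 0 = 296. Stays. ✓
Subprime: collateral gives 341 − 67 = 274; no collateral gives 296 − 0 = 296. Deviates. ✗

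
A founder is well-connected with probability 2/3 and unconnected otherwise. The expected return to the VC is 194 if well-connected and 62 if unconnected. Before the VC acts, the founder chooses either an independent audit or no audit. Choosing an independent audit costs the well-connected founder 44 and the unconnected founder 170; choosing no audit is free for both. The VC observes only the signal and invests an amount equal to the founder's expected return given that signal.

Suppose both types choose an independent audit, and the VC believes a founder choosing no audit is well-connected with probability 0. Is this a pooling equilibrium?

No

On the equilibrium path (audit) the VC holds the prior 2/3 and pays 2/3·194 + 1/3·62 = 150. Off-path (no audit) belief 0 gives 0·194 + 1·62 = 62.
Well-connected: audit gives 150 − 44 = 106; no audit gives 62 − 0 = 62. Stays. ✓
Unconnected: audit gives 150 − 170 = -20; no audit gives 62 − 0 = 62. Deviates. ✗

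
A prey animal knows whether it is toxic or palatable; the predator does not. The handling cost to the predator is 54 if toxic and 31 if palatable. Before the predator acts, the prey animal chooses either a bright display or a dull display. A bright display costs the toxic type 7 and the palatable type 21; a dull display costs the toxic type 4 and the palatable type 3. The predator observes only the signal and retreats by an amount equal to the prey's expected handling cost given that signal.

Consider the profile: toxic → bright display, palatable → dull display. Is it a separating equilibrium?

No

If types separate, bright display earns payment 54 and dull display earns 31.
Toxic: bright display gives 54 − 7 = 47; dull display gives 31 − 4 = 27. No deviation. ✓
Palatable: dull display gives 31 − 3 = 28; bright display gives 54 − 21 = 33. Would deviate. ✗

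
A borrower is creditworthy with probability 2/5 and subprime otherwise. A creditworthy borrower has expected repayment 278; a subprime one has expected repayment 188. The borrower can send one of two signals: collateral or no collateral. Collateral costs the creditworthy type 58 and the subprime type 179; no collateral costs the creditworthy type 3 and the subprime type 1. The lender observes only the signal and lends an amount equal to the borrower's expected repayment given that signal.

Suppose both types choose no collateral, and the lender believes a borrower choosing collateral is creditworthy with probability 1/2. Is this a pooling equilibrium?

On the equilibrium path (no collateral) the lender holds the prior 2/5 and pays 2/5·278 + 3/5·188 = 224. Off-path (collateral) belief 1/2 gives 1/2·278 + 1/2·188 = 233.
Creditworthy: no collateral gives 224 − 3 = 221; collateral gives 233 − 58 = 175. Stays. ✓
Subprime: no collateral gives 224 − 1 = 223; collateral gives 233 − 179 = 54. Stays. ✓
Beliefs are Bayes-consistent on-path and both types best-respond.

Yes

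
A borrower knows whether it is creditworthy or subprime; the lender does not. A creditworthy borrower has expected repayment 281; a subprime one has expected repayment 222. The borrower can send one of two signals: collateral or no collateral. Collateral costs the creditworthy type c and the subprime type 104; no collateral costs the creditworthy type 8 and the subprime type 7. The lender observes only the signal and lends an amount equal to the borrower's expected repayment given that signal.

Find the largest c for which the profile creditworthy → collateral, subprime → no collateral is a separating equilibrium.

67

Under separation: collateral → creditworthy (pays 281); no collateral → subprime (pays 222).
Subprime: 222 − 7 = 215 ≥ 281 − 104 = 177. Holds regardless of c. ✓
Creditworthy: 281 − c ≥ 222 − 8, so c ≤ 281 − 214 = 67.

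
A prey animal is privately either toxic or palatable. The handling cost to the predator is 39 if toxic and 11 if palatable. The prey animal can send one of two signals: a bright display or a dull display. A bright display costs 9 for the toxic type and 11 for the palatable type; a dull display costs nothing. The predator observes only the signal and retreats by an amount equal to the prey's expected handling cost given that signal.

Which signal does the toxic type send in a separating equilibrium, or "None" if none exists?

Try toxic → bright display, palatable → dull display:
  If types separate, bright display earns payment 39 and dull display earns 11.
  Toxic: bright display gives 39 − 9 = 30; dull display gives 11 − 0 = 11. No deviation. ✓
  Palatable: dull display gives 11 − 0 = 11; bright display gives 39 − 11 = 28. Would deviate. ✗
Try toxic → dull display, palatable → bright display:
  If types separate, dull display earns payment 39 and bright display earns 11.
  Toxic: dull display gives 39 − 0 = 39; bright display gives 11 − 9 = 2. No deviation. ✓
  Palatable: bright display gives 11 − 11 = 0; dull display gives 39 − 0 = 39. Would deviate. ✗
Neither assignment is incentive-compatible.

None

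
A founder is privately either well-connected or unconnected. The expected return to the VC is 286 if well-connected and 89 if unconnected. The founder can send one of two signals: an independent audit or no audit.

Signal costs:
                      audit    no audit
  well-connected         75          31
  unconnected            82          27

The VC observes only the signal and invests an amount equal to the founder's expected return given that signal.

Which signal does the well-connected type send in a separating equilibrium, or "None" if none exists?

None

Try well-connected → audit, unconnected → no audit:
  Under separation the VC infers type exactly: audit → well-connected (pays 286), no audit → unconnected (pays 89).
  Well-connected: audit gives 286 − 75 = 211; no audit gives 89 − 31 = 58. No deviation. ✓
  Unconnected: no audit gives 89 − 27 = 62; audit gives 286 − 82 = 204. Would deviate. ✗
Try well-connected → no audit, unconnected → audit:
  Under separation the VC infers type exactly: no audit → well-connected (pays 286), audit → unconnected (pays 89).
  Well-connected: no audit gives 286 − 31 = 255; audit gives 89 − 75 = 14. No deviation. ✓
  Unconnected: audit gives 89 − 82 = 7; no audit gives 286 − 27 = 259. Would deviate. ✗
Neither assignment is incentive-compatible.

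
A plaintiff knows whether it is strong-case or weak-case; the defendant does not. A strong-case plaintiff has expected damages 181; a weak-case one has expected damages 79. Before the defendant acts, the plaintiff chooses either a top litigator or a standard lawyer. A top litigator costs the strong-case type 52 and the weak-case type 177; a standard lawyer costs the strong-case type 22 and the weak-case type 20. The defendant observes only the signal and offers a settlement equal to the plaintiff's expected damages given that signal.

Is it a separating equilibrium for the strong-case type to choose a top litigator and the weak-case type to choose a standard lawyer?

Yes

If types separate, top litigator earns payment 181 and standard lawyer earns 79.
Strong-case: top litigator gives 181 − 52 = 129; standard lawyer gives 79 − 22 = 57. No deviation. ✓
Weak-case: standard lawyer gives 79 − 20 = 59; top litigator gives 181 − 177 = 4. No deviation. ✓
Both incentive constraints hold.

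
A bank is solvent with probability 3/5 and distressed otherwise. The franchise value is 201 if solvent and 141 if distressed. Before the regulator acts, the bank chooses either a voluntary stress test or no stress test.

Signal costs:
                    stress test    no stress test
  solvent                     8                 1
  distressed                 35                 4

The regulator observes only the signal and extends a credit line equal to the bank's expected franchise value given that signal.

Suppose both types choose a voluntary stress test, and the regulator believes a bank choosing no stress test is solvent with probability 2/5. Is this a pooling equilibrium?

On the equilibrium path (stress test) the regulator holds the prior 3/5 and pays 3/5·201 + 2/5·141 = 177. Off-path (no stress test) belief 2/5 gives 2/5·201 + 3/5·141 = 165.
Solvent: stress test gives 177 − 8 = 169; no stress test gives 165 − 1 = 164. Stays. ✓
Distressed: stress test gives 177 − 35 = 142; no stress test gives 165 − 4 = 161. Deviates. ✗

No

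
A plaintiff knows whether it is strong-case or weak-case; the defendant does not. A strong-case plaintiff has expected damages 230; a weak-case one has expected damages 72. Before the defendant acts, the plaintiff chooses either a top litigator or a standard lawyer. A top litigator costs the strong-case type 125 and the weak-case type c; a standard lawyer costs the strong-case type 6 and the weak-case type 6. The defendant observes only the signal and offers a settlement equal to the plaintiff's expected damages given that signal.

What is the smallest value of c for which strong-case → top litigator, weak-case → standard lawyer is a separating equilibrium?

164

Under separation: top litigator → strong-case (pays 230); standard lawyer → weak-case (pays 72).
Strong-case: 230 − 125 = 105 ≥ 72 − 6 = 66. Holds regardless of c. ✓
Weak-case: 72 − 6 ≥ 230 − c, so c ≥ 230 − 66 = 164.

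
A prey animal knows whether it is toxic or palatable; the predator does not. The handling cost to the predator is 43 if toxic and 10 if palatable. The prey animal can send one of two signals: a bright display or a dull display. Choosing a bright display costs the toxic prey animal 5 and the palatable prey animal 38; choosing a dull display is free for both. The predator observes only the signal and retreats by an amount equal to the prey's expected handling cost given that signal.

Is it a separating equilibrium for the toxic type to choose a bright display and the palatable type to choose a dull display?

Under separation the predator infers type exactly: bright display → toxic (pays 43), dull display → palatable (pays 10).
Toxic: bright display gives 43 − 5 = 38; dull display gives 10 − 0 = 10. No deviation. ✓
Palatable: dull display gives 10 − 0 = 10; bright display gives 43 − 38 = 5. No deviation. ✓
Both incentive constraints hold.

Yes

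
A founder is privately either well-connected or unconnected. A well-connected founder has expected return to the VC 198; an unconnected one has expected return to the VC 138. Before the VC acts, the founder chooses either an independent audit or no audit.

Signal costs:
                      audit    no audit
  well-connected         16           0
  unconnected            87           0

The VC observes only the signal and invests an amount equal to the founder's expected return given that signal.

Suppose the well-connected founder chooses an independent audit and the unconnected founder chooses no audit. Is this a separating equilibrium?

If types separate, audit earns payment 198 and no audit earns 138.
Well-connected: audit gives 198 − 16 = 182; no audit gives 138 − 0 = 138. No deviation. ✓
Unconnected: no audit gives 138 − 0 = 138; audit gives 198 − 87 = 111. No deviation. ✓
Both incentive constraints hold.

Yes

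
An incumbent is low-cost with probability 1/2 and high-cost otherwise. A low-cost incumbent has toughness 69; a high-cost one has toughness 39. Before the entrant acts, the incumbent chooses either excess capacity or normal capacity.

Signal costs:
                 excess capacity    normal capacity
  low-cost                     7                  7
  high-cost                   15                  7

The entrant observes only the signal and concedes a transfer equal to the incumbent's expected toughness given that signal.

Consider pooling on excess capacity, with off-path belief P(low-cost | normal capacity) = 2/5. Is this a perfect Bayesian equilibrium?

On the equilibrium path (excess capacity) the entrant holds the prior 1/2 and pays 1/2·69 + 1/2·39 = 54. Off-path (normal capacity) belief 2/5 gives 2/5·69 + 3/5·39 = 51.
Low-cost: excess capacity gives 54 − 7 = 47; normal capacity gives 51 − 7 = 44. Stays. ✓
High-cost: excess capacity gives 54 − 15 = 39; normal capacity gives 51 − 7 = 44. Deviates. ✗

No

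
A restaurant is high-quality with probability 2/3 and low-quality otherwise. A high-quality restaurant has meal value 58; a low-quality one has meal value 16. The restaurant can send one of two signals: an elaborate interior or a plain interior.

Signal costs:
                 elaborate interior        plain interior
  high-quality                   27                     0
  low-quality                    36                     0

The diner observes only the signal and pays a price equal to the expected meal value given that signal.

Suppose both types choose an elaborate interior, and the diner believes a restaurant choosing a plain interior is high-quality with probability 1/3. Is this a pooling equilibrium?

On the equilibrium path (elaborate interior) the diner holds the prior 2/3 and pays 2/3·58 + 1/3·16 = 44. Off-path (plain interior) belief 1/3 gives 1/3·58 + 2/3·16 = 30.
High-quality: elaborate interior gives 44 − 27 = 17; plain interior gives 30 − 0 = 30. Deviates. ✗
Low-quality: elaborate interior gives 44 − 36 = 8; plain interior gives 30 − 0 = 30. Deviates. ✗

No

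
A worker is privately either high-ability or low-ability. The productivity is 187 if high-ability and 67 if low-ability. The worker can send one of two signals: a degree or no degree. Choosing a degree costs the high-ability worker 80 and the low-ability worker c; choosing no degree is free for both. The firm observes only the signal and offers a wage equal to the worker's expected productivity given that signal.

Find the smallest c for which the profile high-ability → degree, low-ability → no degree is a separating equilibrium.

120

Under separation: degree → high-ability (pays 187); no degree → low-ability (pays 67).
High-ability: 187 − 80 = 107 ≥ 67 − 0 = 67. Holds regardless of c. ✓
Low-ability: 67 − 0 ≥ 187 − c, so c ≥ 187 − 67 = 120.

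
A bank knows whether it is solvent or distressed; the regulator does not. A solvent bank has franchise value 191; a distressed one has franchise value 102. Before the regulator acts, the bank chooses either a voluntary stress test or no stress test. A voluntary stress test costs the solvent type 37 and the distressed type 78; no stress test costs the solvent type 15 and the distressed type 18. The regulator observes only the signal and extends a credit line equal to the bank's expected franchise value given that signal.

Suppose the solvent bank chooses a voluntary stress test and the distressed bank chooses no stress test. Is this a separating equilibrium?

No

Under separation the regulator infers type exactly: stress test → solvent (pays 191), no stress test → distressed (pays 102).
Solvent: stress test gives 191 − 37 = 154; no stress test gives 102 − 15 = 87. No deviation. ✓
Distressed: no stress test gives 102 − 18 = 84; stress test gives 191 − 78 = 113. Would deviate. ✗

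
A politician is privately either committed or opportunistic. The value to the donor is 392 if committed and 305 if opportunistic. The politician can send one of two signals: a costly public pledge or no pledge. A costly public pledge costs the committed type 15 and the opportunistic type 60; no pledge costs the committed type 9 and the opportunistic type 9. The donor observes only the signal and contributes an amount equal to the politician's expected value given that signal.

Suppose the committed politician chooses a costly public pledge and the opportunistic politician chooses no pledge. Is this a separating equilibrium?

No

If types separate, pledge earns payment 392 and no pledge earns 305.
Committed: pledge gives 392 − 15 = 377; no pledge gives 305 − 9 = 296. No deviation. ✓
Opportunistic: no pledge gives 305 − 9 = 296; pledge gives 392 − 60 = 332. Would deviate. ✗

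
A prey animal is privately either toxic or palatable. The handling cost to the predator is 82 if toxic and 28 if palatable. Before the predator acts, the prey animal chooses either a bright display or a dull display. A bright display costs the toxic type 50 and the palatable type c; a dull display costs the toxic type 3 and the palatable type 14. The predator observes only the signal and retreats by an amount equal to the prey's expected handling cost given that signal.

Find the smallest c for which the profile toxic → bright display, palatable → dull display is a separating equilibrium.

68

Under separation: bright display → toxic (pays 82); dull display → palatable (pays 28).
Toxic: 82 − 50 = 32 ≥ 28 − 3 = 25. Holds regardless of c. ✓
Palatable: 28 − 14 ≥ 82 − c, so c ≥ 82 − 14 = 68.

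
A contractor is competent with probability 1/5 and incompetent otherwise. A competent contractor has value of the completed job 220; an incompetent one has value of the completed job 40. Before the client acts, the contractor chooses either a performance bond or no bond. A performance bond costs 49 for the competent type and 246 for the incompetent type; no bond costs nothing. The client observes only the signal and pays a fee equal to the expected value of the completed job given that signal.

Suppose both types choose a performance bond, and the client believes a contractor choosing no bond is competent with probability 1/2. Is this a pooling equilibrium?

No

At the pooled signal (bond) the client holds the prior 1/5 and pays 1/5·220 + 4/5·40 = 76. Off-path (no bond) belief 1/2 gives 1/2·220 + 1/2·40 = 130.
Competent: bond gives 76 − 49 = 27; no bond gives 130 − 0 = 130. Deviates. ✗
Incompetent: bond gives 76 − 246 = -170; no bond gives 130 − 0 = 130. Deviates. ✗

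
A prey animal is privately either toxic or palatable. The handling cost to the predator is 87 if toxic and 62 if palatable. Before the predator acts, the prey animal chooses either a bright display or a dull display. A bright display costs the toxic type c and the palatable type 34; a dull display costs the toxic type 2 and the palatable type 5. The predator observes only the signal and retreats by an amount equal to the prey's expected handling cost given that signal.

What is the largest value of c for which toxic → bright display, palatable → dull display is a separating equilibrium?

Under separation: bright display → toxic (pays 87); dull display → palatable (pays 62).
Palatable: 62 − 5 = 57 ≥ 87 − 34 = 53. Holds regardless of c. ✓
Toxic: 87 − c ≥ 62 − 2, so c ≤ 87 − 60 = 27.

27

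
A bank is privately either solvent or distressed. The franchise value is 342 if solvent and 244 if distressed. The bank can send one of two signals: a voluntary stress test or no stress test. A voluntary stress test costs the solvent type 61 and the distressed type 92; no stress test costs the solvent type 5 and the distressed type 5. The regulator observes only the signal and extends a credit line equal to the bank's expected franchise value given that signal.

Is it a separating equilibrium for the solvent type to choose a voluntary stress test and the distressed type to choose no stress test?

No

If types separate, stress test earns payment 342 and no stress test earns 244.
Solvent: stress test gives 342 − 61 = 281; no stress test gives 244 − 5 = 239. No deviation. ✓
Distressed: no stress test gives 244 − 5 = 239; stress test gives 342 − 92 = 250. Would deviate. ✗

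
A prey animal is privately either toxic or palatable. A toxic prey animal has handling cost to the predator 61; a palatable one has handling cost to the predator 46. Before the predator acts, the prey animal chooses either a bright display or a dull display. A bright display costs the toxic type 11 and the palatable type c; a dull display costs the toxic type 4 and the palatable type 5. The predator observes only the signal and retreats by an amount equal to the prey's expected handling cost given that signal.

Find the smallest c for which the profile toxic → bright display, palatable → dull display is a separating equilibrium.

20

Under separation: bright display → toxic (pays 61); dull display → palatable (pays 46).
Toxic: 61 − 11 = 50 ≥ 46 − 4 = 42. Holds regardless of c. ✓
Palatable: 46 − 5 ≥ 61 − c, so c ≥ 61 − 41 = 20.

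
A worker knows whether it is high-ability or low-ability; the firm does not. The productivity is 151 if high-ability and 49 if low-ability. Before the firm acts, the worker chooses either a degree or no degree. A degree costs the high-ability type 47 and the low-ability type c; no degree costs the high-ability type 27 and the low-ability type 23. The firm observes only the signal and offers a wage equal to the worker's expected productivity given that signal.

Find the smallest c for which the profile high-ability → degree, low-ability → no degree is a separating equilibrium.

Under separation: degree → high-ability (pays 151); no degree → low-ability (pays 49).
High-ability: 151 − 47 = 104 ≥ 49 − 27 = 22. Holds regardless of c. ✓
Low-ability: 49 − 23 ≥ 151 − c, so c ≥ 151 − 26 = 125.

125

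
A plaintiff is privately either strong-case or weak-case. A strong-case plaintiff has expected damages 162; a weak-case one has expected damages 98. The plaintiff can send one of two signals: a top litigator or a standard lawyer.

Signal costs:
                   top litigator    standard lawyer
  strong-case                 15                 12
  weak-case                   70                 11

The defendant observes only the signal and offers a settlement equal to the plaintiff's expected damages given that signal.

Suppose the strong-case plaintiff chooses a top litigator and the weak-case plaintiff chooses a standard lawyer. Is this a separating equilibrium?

No

If types separate, top litigator earns payment 162 and standard lawyer earns 98.
Strong-case: top litigator gives 162 − 15 = 147; standard lawyer gives 98 − 12 = 86. No deviation. ✓
Weak-case: standard lawyer gives 98 − 11 = 87; top litigator gives 162 − 70 = 92. Would deviate. ✗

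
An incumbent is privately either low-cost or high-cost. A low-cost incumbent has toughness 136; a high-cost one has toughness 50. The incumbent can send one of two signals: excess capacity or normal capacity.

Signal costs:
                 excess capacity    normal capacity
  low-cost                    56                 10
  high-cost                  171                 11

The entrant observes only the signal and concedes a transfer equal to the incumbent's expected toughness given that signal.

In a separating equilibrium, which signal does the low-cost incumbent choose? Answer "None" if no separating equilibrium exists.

excess capacity

Try low-cost → excess capacity, high-cost → normal capacity:
  Under separation the entrant infers type exactly: excess capacity → low-cost (pays 136), normal capacity → high-cost (pays 50).
  Low-cost: excess capacity gives 136 − 56 = 80; normal capacity gives 50 − 10 = 40. No deviation. ✓
  High-cost: normal capacity gives 50 − 11 = 39; excess capacity gives 136 − 171 = -35. No deviation. ✓
Both hold — the low-cost type sends excess capacity.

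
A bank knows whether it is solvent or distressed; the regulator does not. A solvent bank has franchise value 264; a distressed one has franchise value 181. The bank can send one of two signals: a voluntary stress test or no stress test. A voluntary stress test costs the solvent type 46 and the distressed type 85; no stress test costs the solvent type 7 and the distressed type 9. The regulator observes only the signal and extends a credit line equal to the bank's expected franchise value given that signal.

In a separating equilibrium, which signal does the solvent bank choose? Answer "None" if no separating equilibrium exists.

None

Try solvent → stress test, distressed → no stress test:
  If types separate, stress test earns payment 264 and no stress test earns 181.
  Solvent: stress test gives 264 − 46 = 218; no stress test gives 181 − 7 = 174. No deviation. ✓
  Distressed: no stress test gives 181 − 9 = 172; stress test gives 264 − 85 = 179. Would deviate. ✗
Try solvent → no stress test, distressed → stress test:
  If types separate, no stress test earns payment 264 and stress test earns 181.
  Solvent: no stress test gives 264 − 7 = 257; stress test gives 181 − 46 = 135. No deviation. ✓
  Distressed: stress test gives 181 − 85 = 96; no stress test gives 264 − 9 = 255. Would deviate. ✗
Neither assignment is incentive-compatible.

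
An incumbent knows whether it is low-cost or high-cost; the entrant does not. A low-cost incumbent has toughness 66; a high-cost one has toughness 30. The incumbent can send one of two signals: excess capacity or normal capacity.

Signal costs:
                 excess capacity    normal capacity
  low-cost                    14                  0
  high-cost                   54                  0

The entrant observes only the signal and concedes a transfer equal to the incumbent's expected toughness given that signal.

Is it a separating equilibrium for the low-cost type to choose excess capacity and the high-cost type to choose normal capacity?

If types separate, excess capacity earns payment 66 and normal capacity earns 30.
Low-cost: excess capacity gives 66 − 14 = 52; normal capacity gives 30 − 0 = 30. No deviation. ✓
High-cost: normal capacity gives 30 − 0 = 30; excess capacity gives 66 − 54 = 12. No deviation. ✓
Neither type gains from mimicking the other.

Yes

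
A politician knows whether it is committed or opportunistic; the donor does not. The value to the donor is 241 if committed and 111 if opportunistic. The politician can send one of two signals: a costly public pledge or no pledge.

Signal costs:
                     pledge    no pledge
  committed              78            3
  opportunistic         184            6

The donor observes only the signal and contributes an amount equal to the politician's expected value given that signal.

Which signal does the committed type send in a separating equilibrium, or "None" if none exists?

pledge

Try committed → pledge, opportunistic → no pledge:
  If types separate, pledge earns payment 241 and no pledge earns 111.
  Committed: pledge gives 241 − 78 = 163; no pledge gives 111 − 3 = 108. No deviation. ✓
  Opportunistic: no pledge gives 111 − 6 = 105; pledge gives 241 − 184 = 57. No deviation. ✓
Both hold — the committed type sends pledge.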